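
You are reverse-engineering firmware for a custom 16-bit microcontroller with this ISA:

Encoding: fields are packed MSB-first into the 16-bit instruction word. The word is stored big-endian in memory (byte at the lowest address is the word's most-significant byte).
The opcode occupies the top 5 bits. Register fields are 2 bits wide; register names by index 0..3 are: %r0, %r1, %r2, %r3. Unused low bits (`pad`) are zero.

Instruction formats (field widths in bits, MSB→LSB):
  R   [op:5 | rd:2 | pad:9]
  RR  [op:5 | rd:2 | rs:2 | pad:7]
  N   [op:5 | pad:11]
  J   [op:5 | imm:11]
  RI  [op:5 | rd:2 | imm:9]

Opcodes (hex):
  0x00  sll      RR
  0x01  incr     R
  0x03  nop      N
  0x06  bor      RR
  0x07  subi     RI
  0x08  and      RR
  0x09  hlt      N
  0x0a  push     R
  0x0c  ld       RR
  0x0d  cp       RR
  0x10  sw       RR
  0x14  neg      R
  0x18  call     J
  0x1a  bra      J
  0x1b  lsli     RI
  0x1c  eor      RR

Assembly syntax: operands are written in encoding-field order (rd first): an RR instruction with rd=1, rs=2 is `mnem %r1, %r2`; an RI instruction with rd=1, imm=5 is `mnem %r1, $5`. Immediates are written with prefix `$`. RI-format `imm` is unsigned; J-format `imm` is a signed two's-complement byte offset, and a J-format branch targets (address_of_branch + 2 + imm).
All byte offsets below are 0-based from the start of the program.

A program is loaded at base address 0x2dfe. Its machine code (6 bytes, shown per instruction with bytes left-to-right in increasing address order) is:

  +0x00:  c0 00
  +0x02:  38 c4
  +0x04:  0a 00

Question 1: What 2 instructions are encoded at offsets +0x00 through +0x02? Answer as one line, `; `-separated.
call $0; subi %r0, $196

@+00  big-endian(c0 00) = 0xc000
  op=0xc000>>11=0x18 ⇒ call (J)
  imm@[10:0]=0x0 ⇒ $0
@+02  big-endian(38 c4) = 0x38c4
  op=0x38c4>>11=0x7 ⇒ subi (RI)
  rd@[10:9]=0x0 ⇒ %r0
  imm@[8:0]=0xc4 ⇒ $196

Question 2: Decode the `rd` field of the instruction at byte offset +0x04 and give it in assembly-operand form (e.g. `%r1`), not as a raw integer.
@+04  big-endian(0a 00) = 0x0a00
  op=0x0a00>>11=0x1 ⇒ incr (R)
  rd: (w>>9)&0x3=0x1 → %r1

%r1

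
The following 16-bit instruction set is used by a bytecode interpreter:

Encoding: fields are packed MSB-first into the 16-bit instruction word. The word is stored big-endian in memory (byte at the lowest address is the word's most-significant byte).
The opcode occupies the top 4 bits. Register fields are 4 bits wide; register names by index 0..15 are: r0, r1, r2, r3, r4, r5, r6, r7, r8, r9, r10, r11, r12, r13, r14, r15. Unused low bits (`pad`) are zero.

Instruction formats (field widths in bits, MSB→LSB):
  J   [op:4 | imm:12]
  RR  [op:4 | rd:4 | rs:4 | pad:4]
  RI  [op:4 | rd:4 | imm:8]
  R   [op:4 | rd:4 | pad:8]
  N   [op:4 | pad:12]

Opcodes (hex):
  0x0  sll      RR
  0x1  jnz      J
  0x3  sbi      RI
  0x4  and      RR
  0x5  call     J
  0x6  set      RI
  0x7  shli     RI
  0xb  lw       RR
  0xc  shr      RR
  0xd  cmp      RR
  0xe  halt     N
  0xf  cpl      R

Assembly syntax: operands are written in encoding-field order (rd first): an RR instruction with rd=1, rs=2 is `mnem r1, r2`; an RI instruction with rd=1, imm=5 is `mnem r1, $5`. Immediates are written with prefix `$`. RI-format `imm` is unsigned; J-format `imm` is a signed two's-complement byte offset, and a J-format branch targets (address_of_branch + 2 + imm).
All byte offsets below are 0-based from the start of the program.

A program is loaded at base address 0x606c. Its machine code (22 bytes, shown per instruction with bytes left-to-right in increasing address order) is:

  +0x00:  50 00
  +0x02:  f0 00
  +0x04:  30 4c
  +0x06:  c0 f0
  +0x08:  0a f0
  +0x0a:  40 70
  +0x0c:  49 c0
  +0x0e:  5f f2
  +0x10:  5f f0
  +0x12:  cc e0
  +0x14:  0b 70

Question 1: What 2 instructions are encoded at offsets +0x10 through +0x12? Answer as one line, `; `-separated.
+0x10: 5f f0 ⇒ word 0x5ff0 (big)
  opcode bits[15:12]=0x5: call/J
  imm: (w>>0)&0xfff=0xff0 (s12→-16) → $-16
+0x12: cc e0 ⇒ word 0xcce0 (big)
  opcode bits[15:12]=0xc: shr/RR
  rd: (w>>8)&0xf=0xc → r12
  rs: (w>>4)&0xf=0xe → r14

call $-16; shr r12, r14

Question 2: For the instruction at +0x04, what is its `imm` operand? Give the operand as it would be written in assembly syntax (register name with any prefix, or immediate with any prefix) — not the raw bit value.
$76

[04] 30 4c → 0x304c
  op=0x304c>>12=0x3 ⇒ sbi (RI)
  rd: (w>>8)&0xf=0x0 → r0
  imm: (w>>0)&0xff=0x4c → $76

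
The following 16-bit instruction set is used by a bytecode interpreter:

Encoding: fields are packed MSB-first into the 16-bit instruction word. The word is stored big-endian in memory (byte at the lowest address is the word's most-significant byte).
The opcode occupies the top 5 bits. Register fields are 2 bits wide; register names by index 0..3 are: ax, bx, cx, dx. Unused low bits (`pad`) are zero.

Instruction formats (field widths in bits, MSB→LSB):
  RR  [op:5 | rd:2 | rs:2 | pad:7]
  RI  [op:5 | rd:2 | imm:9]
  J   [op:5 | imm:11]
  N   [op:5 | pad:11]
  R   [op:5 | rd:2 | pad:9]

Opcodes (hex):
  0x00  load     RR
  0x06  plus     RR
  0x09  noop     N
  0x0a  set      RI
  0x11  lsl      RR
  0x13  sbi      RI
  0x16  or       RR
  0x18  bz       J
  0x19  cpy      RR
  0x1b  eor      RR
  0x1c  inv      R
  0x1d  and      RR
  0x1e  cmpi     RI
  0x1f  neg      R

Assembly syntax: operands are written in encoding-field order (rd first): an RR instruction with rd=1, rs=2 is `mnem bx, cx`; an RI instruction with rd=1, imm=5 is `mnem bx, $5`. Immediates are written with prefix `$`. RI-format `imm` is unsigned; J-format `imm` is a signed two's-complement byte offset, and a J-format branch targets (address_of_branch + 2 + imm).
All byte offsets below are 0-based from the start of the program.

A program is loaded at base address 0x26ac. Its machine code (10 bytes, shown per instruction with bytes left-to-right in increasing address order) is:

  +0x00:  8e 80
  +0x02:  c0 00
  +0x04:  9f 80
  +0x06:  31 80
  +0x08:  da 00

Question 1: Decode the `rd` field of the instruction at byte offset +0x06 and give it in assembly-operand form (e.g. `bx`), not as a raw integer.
off 0x06: read 31 80 as big → 0x3180
  opcode bits[15:11]=0x6: plus/RR
  [10:9] rd=0 = ax
  [8:7] rs=3 = dx

ax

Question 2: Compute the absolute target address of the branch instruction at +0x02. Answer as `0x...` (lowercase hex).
off 0x02: read c0 00 as big → 0xc000
  opcode bits[15:11]=0x18: bz/J
  imm@[10:0]=0x0 ⇒ $0
  target = base 0x26ac + off 0x02 + 2 + imm 0 = 0x26b0

0x26b0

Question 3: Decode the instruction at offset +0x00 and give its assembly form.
lsl dx, bx

[00] 8e 80 → 0x8e80
  top 5b → 0x11 → lsl [RR]
  [10:9] rd=3 = dx
  [8:7] rs=1 = bx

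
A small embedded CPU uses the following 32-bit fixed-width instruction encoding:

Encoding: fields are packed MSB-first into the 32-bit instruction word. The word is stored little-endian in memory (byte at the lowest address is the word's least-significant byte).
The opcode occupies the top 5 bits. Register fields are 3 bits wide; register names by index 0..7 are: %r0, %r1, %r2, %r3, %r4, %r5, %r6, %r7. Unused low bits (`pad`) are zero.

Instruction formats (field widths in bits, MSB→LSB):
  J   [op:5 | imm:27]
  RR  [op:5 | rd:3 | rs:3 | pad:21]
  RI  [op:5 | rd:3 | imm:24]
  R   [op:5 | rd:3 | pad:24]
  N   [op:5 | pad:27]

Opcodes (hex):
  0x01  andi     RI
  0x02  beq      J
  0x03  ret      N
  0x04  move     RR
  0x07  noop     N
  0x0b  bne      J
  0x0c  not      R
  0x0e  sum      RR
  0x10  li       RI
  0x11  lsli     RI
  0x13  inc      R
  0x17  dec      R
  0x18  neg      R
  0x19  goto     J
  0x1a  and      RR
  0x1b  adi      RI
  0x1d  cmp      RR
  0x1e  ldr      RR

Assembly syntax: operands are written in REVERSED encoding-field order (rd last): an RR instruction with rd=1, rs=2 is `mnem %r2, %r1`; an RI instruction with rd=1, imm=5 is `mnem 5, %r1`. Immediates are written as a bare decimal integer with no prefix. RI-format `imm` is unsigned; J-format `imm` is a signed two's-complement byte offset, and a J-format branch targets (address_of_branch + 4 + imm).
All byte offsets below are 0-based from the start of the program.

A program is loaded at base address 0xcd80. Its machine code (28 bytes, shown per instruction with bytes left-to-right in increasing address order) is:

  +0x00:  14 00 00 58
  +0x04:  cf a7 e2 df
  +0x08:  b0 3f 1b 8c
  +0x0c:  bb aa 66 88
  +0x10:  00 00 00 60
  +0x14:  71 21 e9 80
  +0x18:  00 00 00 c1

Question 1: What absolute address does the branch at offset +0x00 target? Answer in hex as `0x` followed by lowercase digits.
[00] 14 00 00 58 → 0x58000014
  op=0x58000014>>27=0xb ⇒ bne (J)
  imm: (w>>0)&0x7ffffff=0x14 → 20
  target = base 0xcd80 + off 0x00 + 4 + imm 20 = 0xcd98

0xcd98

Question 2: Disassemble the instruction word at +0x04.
adi 14854095, %r7

[04] cf a7 e2 df → 0xdfe2a7cf
  top 5b → 0x1b → adi [RI]
  rd: (w>>24)&0x7=0x7 → %r7
  imm: (w>>0)&0xffffff=0xe2a7cf → 14854095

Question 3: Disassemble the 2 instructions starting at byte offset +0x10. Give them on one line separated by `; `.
not %r0; li 15278449, %r0

off 0x10: read 00 00 00 60 as little → 0x60000000
  op=0x60000000>>27=0xc ⇒ not (R)
  [26:24] rd=0 = %r0
off 0x14: read 71 21 e9 80 as little → 0x80e92171
  op=0x80e92171>>27=0x10 ⇒ li (RI)
  [26:24] rd=0 = %r0
  [23:0] imm=15278449 = 15278449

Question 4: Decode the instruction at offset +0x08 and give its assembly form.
lsli 1785776, %r4

off 0x08: read b0 3f 1b 8c as little → 0x8c1b3fb0
  op=0x8c1b3fb0>>27=0x11 ⇒ lsli (RI)
  [26:24] rd=4 = %r4
  [23:0] imm=1785776 = 1785776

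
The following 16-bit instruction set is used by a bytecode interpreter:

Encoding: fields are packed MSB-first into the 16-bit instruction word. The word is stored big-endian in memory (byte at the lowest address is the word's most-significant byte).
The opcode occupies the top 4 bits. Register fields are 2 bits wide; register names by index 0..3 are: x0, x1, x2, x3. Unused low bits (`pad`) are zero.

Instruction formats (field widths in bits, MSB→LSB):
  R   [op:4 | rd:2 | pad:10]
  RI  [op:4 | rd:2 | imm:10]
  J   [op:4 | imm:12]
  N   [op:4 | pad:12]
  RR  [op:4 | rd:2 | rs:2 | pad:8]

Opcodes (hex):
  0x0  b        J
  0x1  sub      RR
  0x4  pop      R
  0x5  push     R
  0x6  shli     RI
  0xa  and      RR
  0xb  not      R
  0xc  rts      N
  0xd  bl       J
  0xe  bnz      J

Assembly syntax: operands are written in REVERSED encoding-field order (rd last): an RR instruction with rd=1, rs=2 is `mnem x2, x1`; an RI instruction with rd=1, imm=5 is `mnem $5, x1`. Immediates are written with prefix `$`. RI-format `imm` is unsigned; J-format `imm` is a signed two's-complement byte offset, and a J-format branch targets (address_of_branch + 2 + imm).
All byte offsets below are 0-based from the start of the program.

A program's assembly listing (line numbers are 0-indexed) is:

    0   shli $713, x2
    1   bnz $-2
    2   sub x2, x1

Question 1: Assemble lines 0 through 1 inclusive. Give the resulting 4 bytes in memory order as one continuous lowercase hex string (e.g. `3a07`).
6ac9effe

L0: shli op=0x6:4|rd=2:2|imm=713:10 ⇒ 0x6ac9 ⇒ big 6a c9
L1: bnz op=0xe:4|imm=-2:12 ⇒ 0xeffe ⇒ big ef fe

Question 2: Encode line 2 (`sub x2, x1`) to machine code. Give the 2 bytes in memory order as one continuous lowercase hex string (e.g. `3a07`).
1600

L2: sub op=0x1:4|rd=1:2|rs=2:2|pad=0:8 ⇒ 0x1600 ⇒ big 16 00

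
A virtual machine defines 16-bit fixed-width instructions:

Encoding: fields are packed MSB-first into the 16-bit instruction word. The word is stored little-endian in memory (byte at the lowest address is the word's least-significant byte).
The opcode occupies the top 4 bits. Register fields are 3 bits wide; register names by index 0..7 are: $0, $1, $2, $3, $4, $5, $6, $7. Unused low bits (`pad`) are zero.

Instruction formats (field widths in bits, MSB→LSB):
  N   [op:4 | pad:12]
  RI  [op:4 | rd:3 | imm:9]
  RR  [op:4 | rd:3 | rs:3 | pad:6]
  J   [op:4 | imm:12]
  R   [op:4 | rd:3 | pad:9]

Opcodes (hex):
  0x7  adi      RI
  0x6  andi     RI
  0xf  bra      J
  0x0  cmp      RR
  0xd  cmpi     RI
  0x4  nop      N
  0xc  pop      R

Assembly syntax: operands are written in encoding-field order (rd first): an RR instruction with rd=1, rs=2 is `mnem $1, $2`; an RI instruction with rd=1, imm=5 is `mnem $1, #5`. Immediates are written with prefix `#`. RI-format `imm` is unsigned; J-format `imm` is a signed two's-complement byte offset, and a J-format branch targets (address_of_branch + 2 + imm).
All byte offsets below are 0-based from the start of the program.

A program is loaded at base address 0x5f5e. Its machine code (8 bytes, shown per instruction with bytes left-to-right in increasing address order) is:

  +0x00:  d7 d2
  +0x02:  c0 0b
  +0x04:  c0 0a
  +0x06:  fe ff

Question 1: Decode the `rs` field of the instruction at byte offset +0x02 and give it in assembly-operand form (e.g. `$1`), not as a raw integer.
$7

@+02  little-endian(c0 0b) = 0x0bc0
  op=0x0bc0>>12=0x0 ⇒ cmp (RR)
  [11:9] rd=5 = $5
  [8:6] rs=7 = $7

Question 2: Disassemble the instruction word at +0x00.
[00] d7 d2 → 0xd2d7
  top 4b → 0xd → cmpi [RI]
  [11:9] rd=1 = $1
  [8:0] imm=215 = #215

cmpi $1, #215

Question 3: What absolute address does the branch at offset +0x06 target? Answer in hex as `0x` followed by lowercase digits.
0x5f64

@+06  little-endian(fe ff) = 0xfffe
  op=0xfffe>>12=0xf ⇒ bra (J)
  imm@[11:0]=0xffe (s12→-2) ⇒ #-2
  target = base 0x5f5e + off 0x06 + 2 + imm -2 = 0x5f64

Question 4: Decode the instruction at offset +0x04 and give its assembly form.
cmp $5, $3

+0x04: c0 0a ⇒ word 0x0ac0 (little)
  top 4b → 0x0 → cmp [RR]
  rd: (w>>9)&0x7=0x5 → $5
  rs: (w>>6)&0x7=0x3 → $3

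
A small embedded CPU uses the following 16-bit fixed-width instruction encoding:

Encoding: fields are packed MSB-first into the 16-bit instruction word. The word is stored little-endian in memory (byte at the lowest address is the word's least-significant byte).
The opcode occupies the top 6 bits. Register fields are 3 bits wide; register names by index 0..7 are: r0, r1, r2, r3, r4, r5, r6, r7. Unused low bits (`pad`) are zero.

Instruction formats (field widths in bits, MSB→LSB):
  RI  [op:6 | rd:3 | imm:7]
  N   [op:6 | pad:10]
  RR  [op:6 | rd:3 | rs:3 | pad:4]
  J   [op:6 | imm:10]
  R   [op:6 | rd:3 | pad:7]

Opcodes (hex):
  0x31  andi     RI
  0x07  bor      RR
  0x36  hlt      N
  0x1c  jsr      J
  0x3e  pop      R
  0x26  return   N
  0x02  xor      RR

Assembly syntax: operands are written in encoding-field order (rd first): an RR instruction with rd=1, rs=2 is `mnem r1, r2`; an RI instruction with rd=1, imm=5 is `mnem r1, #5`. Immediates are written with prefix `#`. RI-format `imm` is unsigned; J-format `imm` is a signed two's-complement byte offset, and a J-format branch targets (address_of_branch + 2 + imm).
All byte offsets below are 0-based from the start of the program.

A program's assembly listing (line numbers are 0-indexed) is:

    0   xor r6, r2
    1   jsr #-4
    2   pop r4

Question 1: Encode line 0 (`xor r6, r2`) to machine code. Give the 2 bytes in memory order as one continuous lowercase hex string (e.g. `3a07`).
L0: xor op=0x2:6|rd=6:3|rs=2:3|pad=0:4 ⇒ 0x0b20 ⇒ little 20 0b

200b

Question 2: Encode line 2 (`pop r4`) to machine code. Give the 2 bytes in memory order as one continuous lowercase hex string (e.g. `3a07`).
line 2 (pop): pack op=0x3e:6|rd=4:3|pad=0:7 = 0xfa00; little→ 00 fa

00fa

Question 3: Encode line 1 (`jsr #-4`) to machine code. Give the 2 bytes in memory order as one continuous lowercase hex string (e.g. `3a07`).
fc73

1. jsr fields op=0x1c:6|imm=-4:10 → word 73fch → fc 73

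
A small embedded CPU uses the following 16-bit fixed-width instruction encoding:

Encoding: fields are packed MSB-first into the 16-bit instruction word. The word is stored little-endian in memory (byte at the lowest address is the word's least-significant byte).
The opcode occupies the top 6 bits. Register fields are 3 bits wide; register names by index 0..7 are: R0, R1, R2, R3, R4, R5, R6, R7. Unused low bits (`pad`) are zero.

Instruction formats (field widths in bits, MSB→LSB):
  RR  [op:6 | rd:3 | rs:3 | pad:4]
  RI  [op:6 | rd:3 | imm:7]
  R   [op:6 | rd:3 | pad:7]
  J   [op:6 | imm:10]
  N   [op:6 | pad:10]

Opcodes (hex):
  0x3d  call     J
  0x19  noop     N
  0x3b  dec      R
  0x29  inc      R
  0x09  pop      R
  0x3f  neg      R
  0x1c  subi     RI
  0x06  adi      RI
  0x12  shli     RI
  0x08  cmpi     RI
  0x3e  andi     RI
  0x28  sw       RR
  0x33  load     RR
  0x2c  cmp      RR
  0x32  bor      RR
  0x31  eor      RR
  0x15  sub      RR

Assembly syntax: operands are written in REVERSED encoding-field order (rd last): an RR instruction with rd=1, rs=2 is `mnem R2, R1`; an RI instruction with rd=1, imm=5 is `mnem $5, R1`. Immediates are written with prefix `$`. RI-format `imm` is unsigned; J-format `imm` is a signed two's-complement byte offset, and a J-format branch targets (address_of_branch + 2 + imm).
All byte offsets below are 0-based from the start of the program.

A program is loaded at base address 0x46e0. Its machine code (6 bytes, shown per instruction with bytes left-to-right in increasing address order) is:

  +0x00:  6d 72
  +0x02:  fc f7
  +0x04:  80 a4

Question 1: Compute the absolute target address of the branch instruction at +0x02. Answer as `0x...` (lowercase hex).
0x46e0

off 0x02: read fc f7 as little → 0xf7fc
  opcode bits[15:10]=0x3d: call/J
  imm@[9:0]=0x3fc (s10→-4) ⇒ $-4
  target = base 0x46e0 + off 0x02 + 2 + imm -4 = 0x46e0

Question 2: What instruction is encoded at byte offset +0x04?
[04] 80 a4 → 0xa480
  opcode bits[15:10]=0x29: inc/R
  rd: (w>>7)&0x7=0x1 → R1

inc R1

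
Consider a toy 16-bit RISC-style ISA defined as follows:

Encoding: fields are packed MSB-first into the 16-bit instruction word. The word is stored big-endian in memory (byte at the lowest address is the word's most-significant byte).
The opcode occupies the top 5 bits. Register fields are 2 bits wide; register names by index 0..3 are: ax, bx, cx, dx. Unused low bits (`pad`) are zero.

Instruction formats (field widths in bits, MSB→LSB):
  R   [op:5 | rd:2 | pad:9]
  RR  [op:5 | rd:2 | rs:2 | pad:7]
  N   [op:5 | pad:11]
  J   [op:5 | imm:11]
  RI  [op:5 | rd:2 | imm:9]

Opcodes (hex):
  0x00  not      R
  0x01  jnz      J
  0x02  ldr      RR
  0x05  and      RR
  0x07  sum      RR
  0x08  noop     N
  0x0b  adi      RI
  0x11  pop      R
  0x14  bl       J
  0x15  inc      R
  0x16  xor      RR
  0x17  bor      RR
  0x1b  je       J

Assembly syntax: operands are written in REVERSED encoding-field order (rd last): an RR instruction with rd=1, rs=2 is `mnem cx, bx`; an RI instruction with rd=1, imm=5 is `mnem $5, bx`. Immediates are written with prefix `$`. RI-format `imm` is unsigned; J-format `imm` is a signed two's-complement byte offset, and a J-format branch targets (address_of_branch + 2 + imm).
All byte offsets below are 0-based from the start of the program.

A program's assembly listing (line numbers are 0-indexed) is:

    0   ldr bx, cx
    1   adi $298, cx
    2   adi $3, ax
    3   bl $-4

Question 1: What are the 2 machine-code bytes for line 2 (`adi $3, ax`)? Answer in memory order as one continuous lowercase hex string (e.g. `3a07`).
L2: adi op=0xb:5|rd=0:2|imm=3:9 ⇒ 0x5803 ⇒ big 58 03

5803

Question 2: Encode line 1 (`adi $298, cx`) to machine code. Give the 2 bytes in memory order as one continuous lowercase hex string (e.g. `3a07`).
L1: adi op=0xb:5|rd=2:2|imm=298:9 ⇒ 0x5d2a ⇒ big 5d 2a

5d2a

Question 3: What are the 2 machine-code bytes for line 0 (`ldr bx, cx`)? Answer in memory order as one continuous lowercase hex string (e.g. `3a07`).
L0: ldr op=0x2:5|rd=2:2|rs=1:2|pad=0:7 ⇒ 0x1480 ⇒ big 14 80

1480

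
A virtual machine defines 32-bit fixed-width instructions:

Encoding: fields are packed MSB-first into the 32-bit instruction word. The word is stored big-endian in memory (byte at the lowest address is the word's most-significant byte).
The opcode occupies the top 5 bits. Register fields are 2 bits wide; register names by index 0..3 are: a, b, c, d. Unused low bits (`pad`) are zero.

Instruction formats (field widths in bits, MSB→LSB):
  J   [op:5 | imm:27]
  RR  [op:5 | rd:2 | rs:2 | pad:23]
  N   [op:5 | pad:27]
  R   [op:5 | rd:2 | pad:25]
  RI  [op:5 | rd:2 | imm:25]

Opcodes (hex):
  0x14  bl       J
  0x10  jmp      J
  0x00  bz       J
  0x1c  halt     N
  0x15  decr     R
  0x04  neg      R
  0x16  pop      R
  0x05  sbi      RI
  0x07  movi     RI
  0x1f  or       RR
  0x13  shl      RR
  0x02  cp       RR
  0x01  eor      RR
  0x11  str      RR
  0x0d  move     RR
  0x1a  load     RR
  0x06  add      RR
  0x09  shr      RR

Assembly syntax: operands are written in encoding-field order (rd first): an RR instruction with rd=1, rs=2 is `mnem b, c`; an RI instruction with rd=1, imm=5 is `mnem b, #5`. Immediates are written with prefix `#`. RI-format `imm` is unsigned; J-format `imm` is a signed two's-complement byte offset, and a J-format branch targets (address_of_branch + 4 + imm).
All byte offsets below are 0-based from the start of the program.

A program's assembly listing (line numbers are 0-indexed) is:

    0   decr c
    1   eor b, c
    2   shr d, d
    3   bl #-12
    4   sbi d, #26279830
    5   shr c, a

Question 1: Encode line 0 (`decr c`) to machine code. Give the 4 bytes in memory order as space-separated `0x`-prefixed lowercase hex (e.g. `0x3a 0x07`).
line 0 (decr): pack op=0x15:5|rd=2:2|pad=0:25 = 0xac000000; big→ ac 00 00 00

0xac 0x00 0x00 0x00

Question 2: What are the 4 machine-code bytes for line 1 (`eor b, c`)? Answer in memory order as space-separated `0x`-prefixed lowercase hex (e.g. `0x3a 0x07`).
L1: eor op=0x1:5|rd=1:2|rs=2:2|pad=0:23 ⇒ 0x0b000000 ⇒ big 0b 00 00 00

0x0b 0x00 0x00 0x00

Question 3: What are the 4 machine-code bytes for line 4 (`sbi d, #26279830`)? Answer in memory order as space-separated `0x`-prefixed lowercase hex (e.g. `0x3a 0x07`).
0x2f 0x90 0xff 0x96

line 4 (sbi): pack op=0x5:5|rd=3:2|imm=26279830:25 = 0x2f90ff96; big→ 2f 90 ff 96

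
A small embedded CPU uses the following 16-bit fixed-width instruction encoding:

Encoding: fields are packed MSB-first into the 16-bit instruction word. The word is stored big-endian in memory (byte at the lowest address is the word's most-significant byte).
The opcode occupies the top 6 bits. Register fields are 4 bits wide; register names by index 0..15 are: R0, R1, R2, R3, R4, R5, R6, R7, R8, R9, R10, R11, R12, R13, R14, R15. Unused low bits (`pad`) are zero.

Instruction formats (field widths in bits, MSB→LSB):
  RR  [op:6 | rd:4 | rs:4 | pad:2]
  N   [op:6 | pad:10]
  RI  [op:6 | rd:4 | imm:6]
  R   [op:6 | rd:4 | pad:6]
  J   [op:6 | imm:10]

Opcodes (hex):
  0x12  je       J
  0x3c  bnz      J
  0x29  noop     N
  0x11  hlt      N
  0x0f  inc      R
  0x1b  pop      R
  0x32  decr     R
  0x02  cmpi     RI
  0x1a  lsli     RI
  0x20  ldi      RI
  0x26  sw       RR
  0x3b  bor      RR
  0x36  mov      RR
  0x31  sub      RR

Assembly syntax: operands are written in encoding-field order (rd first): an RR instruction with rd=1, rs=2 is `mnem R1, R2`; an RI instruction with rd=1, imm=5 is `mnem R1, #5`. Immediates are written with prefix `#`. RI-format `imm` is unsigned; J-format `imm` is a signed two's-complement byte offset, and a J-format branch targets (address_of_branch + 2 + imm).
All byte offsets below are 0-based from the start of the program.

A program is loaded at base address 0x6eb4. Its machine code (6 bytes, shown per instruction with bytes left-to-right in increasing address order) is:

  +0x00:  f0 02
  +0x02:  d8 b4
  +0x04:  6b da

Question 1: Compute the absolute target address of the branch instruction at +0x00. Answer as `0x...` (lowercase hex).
0x6eb8

+0x00: f0 02 ⇒ word 0xf002 (big)
  top 6b → 0x3c → bnz [J]
  [9:0] imm=2 = #2
  target = base 0x6eb4 + off 0x00 + 2 + imm 2 = 0x6eb8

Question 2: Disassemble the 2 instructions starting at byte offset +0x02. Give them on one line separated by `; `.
@+02  big-endian(d8 b4) = 0xd8b4
  top 6b → 0x36 → mov [RR]
  [9:6] rd=2 = R2
  [5:2] rs=13 = R13
@+04  big-endian(6b da) = 0x6bda
  top 6b → 0x1a → lsli [RI]
  [9:6] rd=15 = R15
  [5:0] imm=26 = #26

mov R2, R13; lsli R15, #26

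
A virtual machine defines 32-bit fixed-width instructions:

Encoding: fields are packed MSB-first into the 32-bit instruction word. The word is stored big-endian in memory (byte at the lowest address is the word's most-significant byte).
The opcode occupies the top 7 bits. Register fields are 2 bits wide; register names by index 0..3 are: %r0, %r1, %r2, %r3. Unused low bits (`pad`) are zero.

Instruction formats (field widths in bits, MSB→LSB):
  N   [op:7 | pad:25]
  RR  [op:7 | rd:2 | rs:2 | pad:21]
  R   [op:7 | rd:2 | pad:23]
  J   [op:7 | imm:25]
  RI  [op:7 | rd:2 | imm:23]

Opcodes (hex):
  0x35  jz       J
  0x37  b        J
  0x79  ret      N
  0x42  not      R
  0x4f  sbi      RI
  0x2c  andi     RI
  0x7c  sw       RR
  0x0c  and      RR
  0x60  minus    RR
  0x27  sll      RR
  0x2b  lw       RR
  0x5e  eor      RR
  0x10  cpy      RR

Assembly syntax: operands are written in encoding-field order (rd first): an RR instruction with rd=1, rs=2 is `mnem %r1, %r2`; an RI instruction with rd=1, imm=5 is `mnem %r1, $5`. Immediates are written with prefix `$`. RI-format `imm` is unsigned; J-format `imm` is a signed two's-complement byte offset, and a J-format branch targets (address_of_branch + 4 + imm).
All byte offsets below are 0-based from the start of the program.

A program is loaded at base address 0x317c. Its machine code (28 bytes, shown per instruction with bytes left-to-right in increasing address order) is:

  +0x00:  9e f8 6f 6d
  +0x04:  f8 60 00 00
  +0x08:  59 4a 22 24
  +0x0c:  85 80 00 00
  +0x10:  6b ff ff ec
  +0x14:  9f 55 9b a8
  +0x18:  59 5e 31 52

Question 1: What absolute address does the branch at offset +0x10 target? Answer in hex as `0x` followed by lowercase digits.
+0x10: 6b ff ff ec ⇒ word 0x6bffffec (big)
  opcode bits[31:25]=0x35: jz/J
  imm@[24:0]=0x1ffffec (s25→-20) ⇒ $-20
  target = base 0x317c + off 0x10 + 4 + imm -20 = 0x317c

0x317c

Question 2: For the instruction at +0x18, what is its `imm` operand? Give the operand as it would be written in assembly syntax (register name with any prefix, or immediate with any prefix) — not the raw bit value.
$6173010

[18] 59 5e 31 52 → 0x595e3152
  top 7b → 0x2c → andi [RI]
  rd@[24:23]=0x2 ⇒ %r2
  imm@[22:0]=0x5e3152 ⇒ $6173010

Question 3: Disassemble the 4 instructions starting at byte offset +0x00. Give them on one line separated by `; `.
@+00  big-endian(9e f8 6f 6d) = 0x9ef86f6d
  op=0x9ef86f6d>>25=0x4f ⇒ sbi (RI)
  [24:23] rd=1 = %r1
  [22:0] imm=7892845 = $7892845
@+04  big-endian(f8 60 00 00) = 0xf8600000
  op=0xf8600000>>25=0x7c ⇒ sw (RR)
  [24:23] rd=0 = %r0
  [22:21] rs=3 = %r3
@+08  big-endian(59 4a 22 24) = 0x594a2224
  op=0x594a2224>>25=0x2c ⇒ andi (RI)
  [24:23] rd=2 = %r2
  [22:0] imm=4858404 = $4858404
@+0c  big-endian(85 80 00 00) = 0x85800000
  op=0x85800000>>25=0x42 ⇒ not (R)
  [24:23] rd=3 = %r3

sbi %r1, $7892845; sw %r0, %r3; andi %r2, $4858404; not %r3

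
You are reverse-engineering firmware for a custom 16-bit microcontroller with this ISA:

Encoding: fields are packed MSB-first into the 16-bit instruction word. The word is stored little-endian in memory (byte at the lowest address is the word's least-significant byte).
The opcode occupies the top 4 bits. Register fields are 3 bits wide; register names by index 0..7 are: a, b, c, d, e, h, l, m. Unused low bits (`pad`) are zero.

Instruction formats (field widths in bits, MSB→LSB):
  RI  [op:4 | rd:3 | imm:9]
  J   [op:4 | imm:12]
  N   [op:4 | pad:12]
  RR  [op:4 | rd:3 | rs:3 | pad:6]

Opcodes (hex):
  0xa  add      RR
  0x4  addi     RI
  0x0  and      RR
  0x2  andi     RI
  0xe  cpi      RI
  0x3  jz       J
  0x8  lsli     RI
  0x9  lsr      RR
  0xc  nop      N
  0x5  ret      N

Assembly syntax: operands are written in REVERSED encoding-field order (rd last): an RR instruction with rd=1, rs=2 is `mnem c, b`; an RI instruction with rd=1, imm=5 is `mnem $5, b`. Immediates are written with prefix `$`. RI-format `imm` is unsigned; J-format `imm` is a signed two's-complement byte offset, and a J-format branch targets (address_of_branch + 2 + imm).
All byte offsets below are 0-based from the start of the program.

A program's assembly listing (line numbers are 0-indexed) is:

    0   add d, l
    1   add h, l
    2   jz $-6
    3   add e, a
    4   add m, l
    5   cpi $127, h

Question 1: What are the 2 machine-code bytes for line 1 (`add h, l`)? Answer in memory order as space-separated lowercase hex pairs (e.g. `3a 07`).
40 ad

L1: add op=0xa:4|rd=6:3|rs=5:3|pad=0:6 ⇒ 0xad40 ⇒ little 40 ad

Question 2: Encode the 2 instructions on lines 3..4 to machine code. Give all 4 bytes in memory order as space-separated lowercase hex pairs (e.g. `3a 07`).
00 a1 c0 ad

L3: add op=0xa:4|rd=0:3|rs=4:3|pad=0:6 ⇒ 0xa100 ⇒ little 00 a1
L4: add op=0xa:4|rd=6:3|rs=7:3|pad=0:6 ⇒ 0xadc0 ⇒ little c0 ad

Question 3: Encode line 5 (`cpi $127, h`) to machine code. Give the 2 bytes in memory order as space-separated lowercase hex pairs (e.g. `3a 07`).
L5: cpi op=0xe:4|rd=5:3|imm=127:9 ⇒ 0xea7f ⇒ little 7f ea

7f ea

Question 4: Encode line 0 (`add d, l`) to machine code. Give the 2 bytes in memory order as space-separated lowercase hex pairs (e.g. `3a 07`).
c0 ac

L0: add op=0xa:4|rd=6:3|rs=3:3|pad=0:6 ⇒ 0xacc0 ⇒ little c0 ac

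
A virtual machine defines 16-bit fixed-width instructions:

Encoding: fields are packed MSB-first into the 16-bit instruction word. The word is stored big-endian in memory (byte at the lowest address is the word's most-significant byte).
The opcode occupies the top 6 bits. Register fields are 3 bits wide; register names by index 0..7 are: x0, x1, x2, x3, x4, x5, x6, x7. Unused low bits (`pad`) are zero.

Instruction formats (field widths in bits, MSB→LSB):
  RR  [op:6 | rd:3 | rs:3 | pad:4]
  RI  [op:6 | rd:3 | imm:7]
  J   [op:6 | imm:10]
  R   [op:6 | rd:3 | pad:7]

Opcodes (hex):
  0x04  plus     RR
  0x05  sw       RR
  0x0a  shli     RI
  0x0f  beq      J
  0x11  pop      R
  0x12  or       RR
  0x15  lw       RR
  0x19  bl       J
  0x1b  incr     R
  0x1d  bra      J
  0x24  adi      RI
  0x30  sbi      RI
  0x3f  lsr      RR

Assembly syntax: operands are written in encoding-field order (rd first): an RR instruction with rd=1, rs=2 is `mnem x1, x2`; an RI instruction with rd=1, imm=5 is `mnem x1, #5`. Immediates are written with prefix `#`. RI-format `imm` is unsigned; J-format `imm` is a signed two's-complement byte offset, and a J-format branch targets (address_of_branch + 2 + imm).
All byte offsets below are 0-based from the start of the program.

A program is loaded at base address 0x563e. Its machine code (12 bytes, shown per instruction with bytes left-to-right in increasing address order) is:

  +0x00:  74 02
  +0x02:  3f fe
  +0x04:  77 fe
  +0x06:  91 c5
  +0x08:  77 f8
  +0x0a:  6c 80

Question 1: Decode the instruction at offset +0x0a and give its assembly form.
incr x1

off 0x0a: read 6c 80 as big → 0x6c80
  top 6b → 0x1b → incr [R]
  rd@[9:7]=0x1 ⇒ x1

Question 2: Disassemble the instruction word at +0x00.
bra #2

+0x00: 74 02 ⇒ word 0x7402 (big)
  opcode bits[15:10]=0x1d: bra/J
  imm: (w>>0)&0x3ff=0x2 → #2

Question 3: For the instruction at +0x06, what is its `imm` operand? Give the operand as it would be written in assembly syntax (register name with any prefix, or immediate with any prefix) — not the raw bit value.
off 0x06: read 91 c5 as big → 0x91c5
  opcode bits[15:10]=0x24: adi/RI
  rd: (w>>7)&0x7=0x3 → x3
  imm: (w>>0)&0x7f=0x45 → #69

#69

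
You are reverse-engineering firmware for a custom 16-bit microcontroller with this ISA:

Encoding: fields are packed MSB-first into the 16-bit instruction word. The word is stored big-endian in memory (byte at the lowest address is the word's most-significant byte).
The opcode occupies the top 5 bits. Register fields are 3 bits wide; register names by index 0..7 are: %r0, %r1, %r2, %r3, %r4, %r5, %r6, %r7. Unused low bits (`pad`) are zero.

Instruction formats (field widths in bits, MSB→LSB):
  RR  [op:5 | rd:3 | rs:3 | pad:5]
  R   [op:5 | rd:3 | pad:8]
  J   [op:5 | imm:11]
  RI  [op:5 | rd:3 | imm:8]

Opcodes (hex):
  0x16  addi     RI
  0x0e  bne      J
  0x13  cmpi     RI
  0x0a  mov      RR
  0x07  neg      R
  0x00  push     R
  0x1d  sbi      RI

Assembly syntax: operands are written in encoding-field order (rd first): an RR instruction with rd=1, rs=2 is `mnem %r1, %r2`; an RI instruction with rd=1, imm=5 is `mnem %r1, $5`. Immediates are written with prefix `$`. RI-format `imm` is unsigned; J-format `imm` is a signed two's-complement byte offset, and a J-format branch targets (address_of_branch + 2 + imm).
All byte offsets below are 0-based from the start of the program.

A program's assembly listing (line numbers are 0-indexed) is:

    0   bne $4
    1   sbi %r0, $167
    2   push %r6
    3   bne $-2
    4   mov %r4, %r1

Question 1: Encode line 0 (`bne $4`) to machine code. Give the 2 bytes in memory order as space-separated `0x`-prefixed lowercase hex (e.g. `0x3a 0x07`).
line 0 (bne): pack op=0xe:5|imm=4:11 = 0x7004; big→ 70 04

0x70 0x04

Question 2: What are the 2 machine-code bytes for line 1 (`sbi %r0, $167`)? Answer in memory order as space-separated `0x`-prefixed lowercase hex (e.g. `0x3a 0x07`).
0xe8 0xa7

line 1 (sbi): pack op=0x1d:5|rd=0:3|imm=167:8 = 0xe8a7; big→ e8 a7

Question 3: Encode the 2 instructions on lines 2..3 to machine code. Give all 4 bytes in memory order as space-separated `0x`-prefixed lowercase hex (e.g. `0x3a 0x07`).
line 2 (push): pack op=0x0:5|rd=6:3|pad=0:8 = 0x0600; big→ 06 00
line 3 (bne): pack op=0xe:5|imm=-2:11 = 0x77fe; big→ 77 fe

0x06 0x00 0x77 0xfe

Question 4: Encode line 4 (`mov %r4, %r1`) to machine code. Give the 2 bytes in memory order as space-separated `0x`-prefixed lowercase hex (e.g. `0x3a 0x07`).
4. mov fields op=0xa:5|rd=4:3|rs=1:3|pad=0:5 → word 5420h → 54 20

0x54 0x20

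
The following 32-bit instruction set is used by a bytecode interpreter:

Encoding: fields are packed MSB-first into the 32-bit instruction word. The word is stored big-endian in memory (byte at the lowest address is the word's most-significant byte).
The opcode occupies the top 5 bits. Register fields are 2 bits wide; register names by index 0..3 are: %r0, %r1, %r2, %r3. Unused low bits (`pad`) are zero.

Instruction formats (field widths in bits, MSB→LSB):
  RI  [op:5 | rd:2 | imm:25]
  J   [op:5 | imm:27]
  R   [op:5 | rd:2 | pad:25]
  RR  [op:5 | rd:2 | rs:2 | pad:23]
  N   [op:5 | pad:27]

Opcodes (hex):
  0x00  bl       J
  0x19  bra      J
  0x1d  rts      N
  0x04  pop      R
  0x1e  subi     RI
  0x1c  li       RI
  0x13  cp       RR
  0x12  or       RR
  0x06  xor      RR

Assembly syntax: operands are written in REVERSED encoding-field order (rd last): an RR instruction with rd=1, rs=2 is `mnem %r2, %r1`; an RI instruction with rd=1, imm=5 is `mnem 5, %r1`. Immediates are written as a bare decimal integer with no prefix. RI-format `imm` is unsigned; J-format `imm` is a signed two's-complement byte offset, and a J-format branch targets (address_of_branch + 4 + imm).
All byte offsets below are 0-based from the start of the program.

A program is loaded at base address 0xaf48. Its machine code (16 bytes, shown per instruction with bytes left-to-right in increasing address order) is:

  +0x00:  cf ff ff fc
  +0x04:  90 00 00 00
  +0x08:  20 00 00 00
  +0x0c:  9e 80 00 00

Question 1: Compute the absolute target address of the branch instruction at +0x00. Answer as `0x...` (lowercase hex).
0xaf48

@+00  big-endian(cf ff ff fc) = 0xcffffffc
  opcode bits[31:27]=0x19: bra/J
  imm: (w>>0)&0x7ffffff=0x7fffffc (s27→-4) → -4
  target = base 0xaf48 + off 0x00 + 4 + imm -4 = 0xaf48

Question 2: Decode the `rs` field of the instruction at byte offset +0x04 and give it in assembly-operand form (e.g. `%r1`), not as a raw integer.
@+04  big-endian(90 00 00 00) = 0x90000000
  opcode bits[31:27]=0x12: or/RR
  rd: (w>>25)&0x3=0x0 → %r0
  rs: (w>>23)&0x3=0x0 → %r0

%r0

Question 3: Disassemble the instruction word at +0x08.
pop %r0

[08] 20 00 00 00 → 0x20000000
  op=0x20000000>>27=0x4 ⇒ pop (R)
  [26:25] rd=0 = %r0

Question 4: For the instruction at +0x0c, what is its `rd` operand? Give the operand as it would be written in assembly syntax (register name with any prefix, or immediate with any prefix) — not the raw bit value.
%r3

@+0c  big-endian(9e 80 00 00) = 0x9e800000
  top 5b → 0x13 → cp [RR]
  [26:25] rd=3 = %r3
  [24:23] rs=1 = %r1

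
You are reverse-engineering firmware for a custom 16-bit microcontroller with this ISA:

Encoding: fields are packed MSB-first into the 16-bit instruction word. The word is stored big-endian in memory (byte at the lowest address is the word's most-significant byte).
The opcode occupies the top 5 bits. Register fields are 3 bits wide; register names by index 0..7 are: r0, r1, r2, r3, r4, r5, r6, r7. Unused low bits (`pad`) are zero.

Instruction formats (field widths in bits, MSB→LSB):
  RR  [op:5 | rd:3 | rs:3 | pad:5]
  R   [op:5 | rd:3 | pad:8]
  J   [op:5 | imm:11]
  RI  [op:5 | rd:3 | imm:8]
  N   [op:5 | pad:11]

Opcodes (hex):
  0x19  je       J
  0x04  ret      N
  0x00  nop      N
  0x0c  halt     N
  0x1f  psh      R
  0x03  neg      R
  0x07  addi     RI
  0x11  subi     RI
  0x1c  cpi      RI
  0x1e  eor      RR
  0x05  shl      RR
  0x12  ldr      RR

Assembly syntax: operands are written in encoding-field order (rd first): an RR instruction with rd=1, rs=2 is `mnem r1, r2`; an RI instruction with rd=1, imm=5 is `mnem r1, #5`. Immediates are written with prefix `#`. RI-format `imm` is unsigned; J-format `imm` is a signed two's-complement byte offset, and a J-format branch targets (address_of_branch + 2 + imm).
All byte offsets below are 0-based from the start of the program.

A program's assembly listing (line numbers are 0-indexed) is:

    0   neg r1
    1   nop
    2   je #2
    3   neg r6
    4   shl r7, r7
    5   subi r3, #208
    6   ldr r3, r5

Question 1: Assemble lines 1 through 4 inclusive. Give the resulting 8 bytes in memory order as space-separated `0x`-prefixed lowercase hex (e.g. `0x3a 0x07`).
0x00 0x00 0xc8 0x02 0x1e 0x00 0x2f 0xe0

line 1 (nop): pack op=0x0:5|pad=0:11 = 0x0000; big→ 00 00
line 2 (je): pack op=0x19:5|imm=2:11 = 0xc802; big→ c8 02
line 3 (neg): pack op=0x3:5|rd=6:3|pad=0:8 = 0x1e00; big→ 1e 00
line 4 (shl): pack op=0x5:5|rd=7:3|rs=7:3|pad=0:5 = 0x2fe0; big→ 2f e0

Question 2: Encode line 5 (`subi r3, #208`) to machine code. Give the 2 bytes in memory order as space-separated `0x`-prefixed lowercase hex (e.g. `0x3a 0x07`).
0x8b 0xd0

line 5 (subi): pack op=0x11:5|rd=3:3|imm=208:8 = 0x8bd0; big→ 8b d0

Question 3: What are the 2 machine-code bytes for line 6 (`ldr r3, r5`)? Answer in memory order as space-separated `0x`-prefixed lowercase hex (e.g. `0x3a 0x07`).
6. ldr fields op=0x12:5|rd=3:3|rs=5:3|pad=0:5 → word 93a0h → 93 a0

0x93 0xa0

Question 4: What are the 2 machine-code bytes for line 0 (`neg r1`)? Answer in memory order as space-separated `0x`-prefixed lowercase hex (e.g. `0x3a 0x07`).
L0: neg op=0x3:5|rd=1:3|pad=0:8 ⇒ 0x1900 ⇒ big 19 00

0x19 0x00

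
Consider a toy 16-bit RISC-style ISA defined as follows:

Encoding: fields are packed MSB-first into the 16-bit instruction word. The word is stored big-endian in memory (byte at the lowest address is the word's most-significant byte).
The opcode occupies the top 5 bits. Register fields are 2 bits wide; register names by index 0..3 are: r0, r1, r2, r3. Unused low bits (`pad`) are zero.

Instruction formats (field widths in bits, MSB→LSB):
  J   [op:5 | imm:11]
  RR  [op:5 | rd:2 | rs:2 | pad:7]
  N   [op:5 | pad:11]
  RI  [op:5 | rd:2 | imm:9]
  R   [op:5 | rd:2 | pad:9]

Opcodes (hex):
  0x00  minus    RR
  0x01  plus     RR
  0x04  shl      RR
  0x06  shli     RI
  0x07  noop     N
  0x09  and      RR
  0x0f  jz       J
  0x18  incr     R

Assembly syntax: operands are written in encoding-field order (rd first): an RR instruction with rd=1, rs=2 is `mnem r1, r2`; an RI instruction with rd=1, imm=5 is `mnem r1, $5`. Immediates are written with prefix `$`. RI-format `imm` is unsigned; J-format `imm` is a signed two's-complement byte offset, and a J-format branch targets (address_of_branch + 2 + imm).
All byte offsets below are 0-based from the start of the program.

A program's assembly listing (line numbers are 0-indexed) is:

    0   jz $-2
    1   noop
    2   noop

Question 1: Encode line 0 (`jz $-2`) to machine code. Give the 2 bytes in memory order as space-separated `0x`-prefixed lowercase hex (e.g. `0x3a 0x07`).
0x7f 0xfe

L0: jz op=0xf:5|imm=-2:11 ⇒ 0x7ffe ⇒ big 7f fe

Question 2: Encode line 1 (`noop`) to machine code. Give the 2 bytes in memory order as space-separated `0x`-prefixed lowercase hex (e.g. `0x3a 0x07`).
1. noop fields op=0x7:5|pad=0:11 → word 3800h → 38 00

0x38 0x00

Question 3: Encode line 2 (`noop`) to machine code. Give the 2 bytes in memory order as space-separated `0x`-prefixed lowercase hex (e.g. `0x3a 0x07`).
0x38 0x00

line 2 (noop): pack op=0x7:5|pad=0:11 = 0x3800; big→ 38 00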